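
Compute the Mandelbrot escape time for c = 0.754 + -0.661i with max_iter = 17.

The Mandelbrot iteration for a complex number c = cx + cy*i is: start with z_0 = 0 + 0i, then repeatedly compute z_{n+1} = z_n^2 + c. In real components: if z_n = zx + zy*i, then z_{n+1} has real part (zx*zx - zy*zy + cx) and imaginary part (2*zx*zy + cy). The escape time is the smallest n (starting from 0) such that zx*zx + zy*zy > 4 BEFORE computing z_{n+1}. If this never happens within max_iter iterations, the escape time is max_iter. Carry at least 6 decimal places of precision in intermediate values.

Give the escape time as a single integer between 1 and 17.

z_0 = 0 + 0i, c = 0.7540 + -0.6610i
Iter 1: z = 0.7540 + -0.6610i, |z|^2 = 1.0054
Iter 2: z = 0.8856 + -1.6578i, |z|^2 = 3.5325
Iter 3: z = -1.2100 + -3.5973i, |z|^2 = 14.4043
Escaped at iteration 3

Answer: 3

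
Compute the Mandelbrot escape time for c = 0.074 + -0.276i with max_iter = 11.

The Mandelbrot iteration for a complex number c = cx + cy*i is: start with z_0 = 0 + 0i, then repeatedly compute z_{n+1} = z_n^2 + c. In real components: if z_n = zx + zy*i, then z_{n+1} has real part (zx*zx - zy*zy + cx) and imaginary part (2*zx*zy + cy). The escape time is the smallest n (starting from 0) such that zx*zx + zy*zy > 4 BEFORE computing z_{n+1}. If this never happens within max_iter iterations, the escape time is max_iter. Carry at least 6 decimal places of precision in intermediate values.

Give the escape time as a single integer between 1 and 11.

Answer: 11

Derivation:
z_0 = 0 + 0i, c = 0.0740 + -0.2760i
Iter 1: z = 0.0740 + -0.2760i, |z|^2 = 0.0817
Iter 2: z = 0.0033 + -0.3168i, |z|^2 = 0.1004
Iter 3: z = -0.0264 + -0.2781i, |z|^2 = 0.0780
Iter 4: z = -0.0026 + -0.2613i, |z|^2 = 0.0683
Iter 5: z = 0.0057 + -0.2746i, |z|^2 = 0.0754
Iter 6: z = -0.0014 + -0.2791i, |z|^2 = 0.0779
Iter 7: z = -0.0039 + -0.2752i, |z|^2 = 0.0758
Iter 8: z = -0.0017 + -0.2738i, |z|^2 = 0.0750
Iter 9: z = -0.0010 + -0.2750i, |z|^2 = 0.0757
Iter 10: z = -0.0017 + -0.2755i, |z|^2 = 0.0759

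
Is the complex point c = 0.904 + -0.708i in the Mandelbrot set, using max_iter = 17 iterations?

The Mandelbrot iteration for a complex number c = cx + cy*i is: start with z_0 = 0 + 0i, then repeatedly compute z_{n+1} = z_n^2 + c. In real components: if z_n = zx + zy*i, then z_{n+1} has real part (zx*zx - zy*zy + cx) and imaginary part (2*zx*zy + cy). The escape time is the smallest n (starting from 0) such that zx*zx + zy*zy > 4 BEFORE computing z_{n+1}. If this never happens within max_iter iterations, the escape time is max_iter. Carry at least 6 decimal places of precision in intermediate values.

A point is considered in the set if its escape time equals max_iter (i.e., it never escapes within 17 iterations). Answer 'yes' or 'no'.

z_0 = 0 + 0i, c = 0.9040 + -0.7080i
Iter 1: z = 0.9040 + -0.7080i, |z|^2 = 1.3185
Iter 2: z = 1.2200 + -1.9881i, |z|^2 = 5.4407
Escaped at iteration 2

Answer: no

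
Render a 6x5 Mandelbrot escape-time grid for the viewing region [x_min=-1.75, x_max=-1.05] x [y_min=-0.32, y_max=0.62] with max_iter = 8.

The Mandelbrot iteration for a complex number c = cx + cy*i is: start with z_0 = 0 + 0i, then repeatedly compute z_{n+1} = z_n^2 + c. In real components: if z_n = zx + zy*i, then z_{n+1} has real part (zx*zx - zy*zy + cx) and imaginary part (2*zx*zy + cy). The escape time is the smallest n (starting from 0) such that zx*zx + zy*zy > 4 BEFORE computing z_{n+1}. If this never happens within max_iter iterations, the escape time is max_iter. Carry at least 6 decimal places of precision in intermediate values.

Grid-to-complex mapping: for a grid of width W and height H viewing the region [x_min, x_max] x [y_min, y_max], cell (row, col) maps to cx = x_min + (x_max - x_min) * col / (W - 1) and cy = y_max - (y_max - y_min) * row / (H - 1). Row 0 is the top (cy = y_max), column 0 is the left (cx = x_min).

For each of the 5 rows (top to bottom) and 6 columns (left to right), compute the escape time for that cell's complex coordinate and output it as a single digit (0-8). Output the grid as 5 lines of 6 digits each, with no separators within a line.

(row=0, col=0): c = -1.7500 + 0.6200i → escape time 3
(row=0, col=1): c = -1.6100 + 0.6200i → escape time 3
(row=0, col=2): c = -1.4700 + 0.6200i → escape time 3
(row=0, col=3): c = -1.3300 + 0.6200i → escape time 3
(row=0, col=4): c = -1.1900 + 0.6200i → escape time 3
(row=0, col=5): c = -1.0500 + 0.6200i → escape time 4
(row=1, col=0): c = -1.7500 + 0.3850i → escape time 3
(row=1, col=1): c = -1.6100 + 0.3850i → escape time 4
(row=1, col=2): c = -1.4700 + 0.3850i → escape time 4
(row=1, col=3): c = -1.3300 + 0.3850i → escape time 6
(row=1, col=4): c = -1.1900 + 0.3850i → escape time 7
(row=1, col=5): c = -1.0500 + 0.3850i → escape time 8
(row=2, col=0): c = -1.7500 + 0.1500i → escape time 4
(row=2, col=1): c = -1.6100 + 0.1500i → escape time 5
(row=2, col=2): c = -1.4700 + 0.1500i → escape time 6
(row=2, col=3): c = -1.3300 + 0.1500i → escape time 8
(row=2, col=4): c = -1.1900 + 0.1500i → escape time 8
(row=2, col=5): c = -1.0500 + 0.1500i → escape time 8
(row=3, col=0): c = -1.7500 + -0.0850i → escape time 5
(row=3, col=1): c = -1.6100 + -0.0850i → escape time 6
(row=3, col=2): c = -1.4700 + -0.0850i → escape time 8
(row=3, col=3): c = -1.3300 + -0.0850i → escape time 8
(row=3, col=4): c = -1.1900 + -0.0850i → escape time 8
(row=3, col=5): c = -1.0500 + -0.0850i → escape time 8
(row=4, col=0): c = -1.7500 + -0.3200i → escape time 4
(row=4, col=1): c = -1.6100 + -0.3200i → escape time 4
(row=4, col=2): c = -1.4700 + -0.3200i → escape time 5
(row=4, col=3): c = -1.3300 + -0.3200i → escape time 6
(row=4, col=4): c = -1.1900 + -0.3200i → escape time 8
(row=4, col=5): c = -1.0500 + -0.3200i → escape time 8

Answer: 333334
344678
456888
568888
445688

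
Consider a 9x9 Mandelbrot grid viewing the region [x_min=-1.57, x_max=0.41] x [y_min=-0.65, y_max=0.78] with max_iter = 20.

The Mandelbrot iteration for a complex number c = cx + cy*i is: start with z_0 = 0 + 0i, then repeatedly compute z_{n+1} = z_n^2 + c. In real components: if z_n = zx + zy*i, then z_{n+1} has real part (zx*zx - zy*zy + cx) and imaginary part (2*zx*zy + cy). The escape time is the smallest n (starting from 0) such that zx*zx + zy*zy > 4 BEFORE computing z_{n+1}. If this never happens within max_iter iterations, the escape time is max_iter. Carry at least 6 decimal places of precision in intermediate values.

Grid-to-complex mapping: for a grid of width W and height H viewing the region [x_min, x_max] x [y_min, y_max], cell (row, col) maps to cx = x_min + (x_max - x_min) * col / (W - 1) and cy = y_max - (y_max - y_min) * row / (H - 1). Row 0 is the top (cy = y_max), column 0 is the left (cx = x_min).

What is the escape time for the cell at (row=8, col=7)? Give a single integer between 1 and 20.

z_0 = 0 + 0i, c = 0.1625 + -0.6500i
Iter 1: z = 0.1625 + -0.6500i, |z|^2 = 0.4489
Iter 2: z = -0.2336 + -0.8613i, |z|^2 = 0.7963
Iter 3: z = -0.5247 + -0.2476i, |z|^2 = 0.3366
Iter 4: z = 0.3765 + -0.3901i, |z|^2 = 0.2939
Iter 5: z = 0.1520 + -0.9438i, |z|^2 = 0.9138
Iter 6: z = -0.7051 + -0.9369i, |z|^2 = 1.3750
Iter 7: z = -0.2183 + 0.6712i, |z|^2 = 0.4981
Iter 8: z = -0.2404 + -0.9430i, |z|^2 = 0.9470
Iter 9: z = -0.6689 + -0.1967i, |z|^2 = 0.4862
Iter 10: z = 0.5713 + -0.3869i, |z|^2 = 0.4761
Iter 11: z = 0.3392 + -1.0921i, |z|^2 = 1.3077
Iter 12: z = -0.9150 + -1.3909i, |z|^2 = 2.7719
Iter 13: z = -0.9347 + 1.8954i, |z|^2 = 4.4664
Escaped at iteration 13

Answer: 13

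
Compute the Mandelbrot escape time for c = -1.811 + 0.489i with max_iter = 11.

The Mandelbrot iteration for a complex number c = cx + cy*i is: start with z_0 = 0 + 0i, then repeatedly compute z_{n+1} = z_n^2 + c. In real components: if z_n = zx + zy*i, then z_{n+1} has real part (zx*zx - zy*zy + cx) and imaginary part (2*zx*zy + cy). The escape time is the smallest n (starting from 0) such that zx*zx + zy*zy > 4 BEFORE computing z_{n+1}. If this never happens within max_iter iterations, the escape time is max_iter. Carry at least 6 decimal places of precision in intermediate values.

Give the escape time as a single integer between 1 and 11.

Answer: 3

Derivation:
z_0 = 0 + 0i, c = -1.8110 + 0.4890i
Iter 1: z = -1.8110 + 0.4890i, |z|^2 = 3.5188
Iter 2: z = 1.2296 + -1.2822i, |z|^2 = 3.1558
Iter 3: z = -1.9430 + -2.6641i, |z|^2 = 10.8726
Escaped at iteration 3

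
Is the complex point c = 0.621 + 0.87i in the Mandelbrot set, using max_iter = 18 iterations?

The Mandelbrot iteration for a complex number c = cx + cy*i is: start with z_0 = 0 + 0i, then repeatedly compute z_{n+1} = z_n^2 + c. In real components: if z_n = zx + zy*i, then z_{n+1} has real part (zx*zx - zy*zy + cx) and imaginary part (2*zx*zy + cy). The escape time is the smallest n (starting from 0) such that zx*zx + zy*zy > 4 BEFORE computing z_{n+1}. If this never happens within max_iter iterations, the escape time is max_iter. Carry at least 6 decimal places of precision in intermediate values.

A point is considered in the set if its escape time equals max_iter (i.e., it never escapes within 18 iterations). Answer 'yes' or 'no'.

Answer: no

Derivation:
z_0 = 0 + 0i, c = 0.6210 + 0.8700i
Iter 1: z = 0.6210 + 0.8700i, |z|^2 = 1.1425
Iter 2: z = 0.2497 + 1.9505i, |z|^2 = 3.8670
Iter 3: z = -3.1212 + 1.8443i, |z|^2 = 13.1434
Escaped at iteration 3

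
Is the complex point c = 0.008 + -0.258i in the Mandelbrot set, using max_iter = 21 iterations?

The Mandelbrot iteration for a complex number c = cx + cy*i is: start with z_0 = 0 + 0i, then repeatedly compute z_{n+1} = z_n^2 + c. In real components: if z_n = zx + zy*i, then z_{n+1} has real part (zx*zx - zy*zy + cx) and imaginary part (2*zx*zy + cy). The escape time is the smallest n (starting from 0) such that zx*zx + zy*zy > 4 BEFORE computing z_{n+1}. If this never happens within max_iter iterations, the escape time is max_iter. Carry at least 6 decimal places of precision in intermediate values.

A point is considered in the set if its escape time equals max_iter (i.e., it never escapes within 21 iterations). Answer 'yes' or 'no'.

z_0 = 0 + 0i, c = 0.0080 + -0.2580i
Iter 1: z = 0.0080 + -0.2580i, |z|^2 = 0.0666
Iter 2: z = -0.0585 + -0.2621i, |z|^2 = 0.0721
Iter 3: z = -0.0573 + -0.2273i, |z|^2 = 0.0550
Iter 4: z = -0.0404 + -0.2320i, |z|^2 = 0.0554
Iter 5: z = -0.0442 + -0.2393i, |z|^2 = 0.0592
Iter 6: z = -0.0473 + -0.2369i, |z|^2 = 0.0583
Iter 7: z = -0.0459 + -0.2356i, |z|^2 = 0.0576
Iter 8: z = -0.0454 + -0.2364i, |z|^2 = 0.0579
Iter 9: z = -0.0458 + -0.2365i, |z|^2 = 0.0580
Iter 10: z = -0.0458 + -0.2363i, |z|^2 = 0.0580
Iter 11: z = -0.0457 + -0.2363i, |z|^2 = 0.0579
Iter 12: z = -0.0458 + -0.2364i, |z|^2 = 0.0580
Iter 13: z = -0.0458 + -0.2364i, |z|^2 = 0.0580
Iter 14: z = -0.0458 + -0.2364i, |z|^2 = 0.0580
Iter 15: z = -0.0458 + -0.2364i, |z|^2 = 0.0580
Iter 16: z = -0.0458 + -0.2364i, |z|^2 = 0.0580
Iter 17: z = -0.0458 + -0.2364i, |z|^2 = 0.0580
Iter 18: z = -0.0458 + -0.2364i, |z|^2 = 0.0580
Iter 19: z = -0.0458 + -0.2364i, |z|^2 = 0.0580
Iter 20: z = -0.0458 + -0.2364i, |z|^2 = 0.0580
Did not escape in 21 iterations → in set

Answer: yes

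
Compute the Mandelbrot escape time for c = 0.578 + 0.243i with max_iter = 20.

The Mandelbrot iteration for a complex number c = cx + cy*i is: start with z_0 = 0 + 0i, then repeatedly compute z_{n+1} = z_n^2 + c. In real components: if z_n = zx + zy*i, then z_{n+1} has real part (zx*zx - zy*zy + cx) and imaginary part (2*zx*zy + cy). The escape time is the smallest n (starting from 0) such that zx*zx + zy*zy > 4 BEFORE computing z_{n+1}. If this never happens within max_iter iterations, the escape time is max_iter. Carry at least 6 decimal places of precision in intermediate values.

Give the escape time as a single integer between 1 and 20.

z_0 = 0 + 0i, c = 0.5780 + 0.2430i
Iter 1: z = 0.5780 + 0.2430i, |z|^2 = 0.3931
Iter 2: z = 0.8530 + 0.5239i, |z|^2 = 1.0021
Iter 3: z = 1.0312 + 1.1368i, |z|^2 = 2.3557
Iter 4: z = 0.3490 + 2.5876i, |z|^2 = 6.8173
Escaped at iteration 4

Answer: 4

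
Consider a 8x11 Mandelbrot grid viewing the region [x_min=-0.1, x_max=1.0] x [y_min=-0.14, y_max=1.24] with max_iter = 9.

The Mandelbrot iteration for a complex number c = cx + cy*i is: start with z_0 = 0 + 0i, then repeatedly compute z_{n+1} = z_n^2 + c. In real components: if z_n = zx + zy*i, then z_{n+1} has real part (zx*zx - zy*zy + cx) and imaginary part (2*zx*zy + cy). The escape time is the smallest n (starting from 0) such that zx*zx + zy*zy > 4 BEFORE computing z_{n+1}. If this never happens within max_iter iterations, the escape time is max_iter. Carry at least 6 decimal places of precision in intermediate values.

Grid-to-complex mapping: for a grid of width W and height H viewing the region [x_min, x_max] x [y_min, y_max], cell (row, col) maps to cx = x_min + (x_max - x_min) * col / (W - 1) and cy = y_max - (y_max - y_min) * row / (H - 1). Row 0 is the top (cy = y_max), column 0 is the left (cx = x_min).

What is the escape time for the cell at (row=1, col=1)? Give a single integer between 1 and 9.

z_0 = 0 + 0i, c = 0.0571 + 1.1020i
Iter 1: z = 0.0571 + 1.1020i, |z|^2 = 1.2177
Iter 2: z = -1.1540 + 1.2279i, |z|^2 = 2.8396
Iter 3: z = -0.1190 + -1.7321i, |z|^2 = 3.0143
Iter 4: z = -2.9288 + 1.5142i, |z|^2 = 10.8708
Escaped at iteration 4

Answer: 4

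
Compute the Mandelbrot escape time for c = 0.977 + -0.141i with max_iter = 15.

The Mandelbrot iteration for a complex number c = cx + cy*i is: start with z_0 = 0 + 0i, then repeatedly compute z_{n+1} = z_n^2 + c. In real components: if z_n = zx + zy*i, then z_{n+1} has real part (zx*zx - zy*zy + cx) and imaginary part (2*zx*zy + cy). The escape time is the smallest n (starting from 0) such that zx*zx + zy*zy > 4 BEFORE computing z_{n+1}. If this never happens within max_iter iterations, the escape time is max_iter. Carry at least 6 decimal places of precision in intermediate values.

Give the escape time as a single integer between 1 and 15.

Answer: 3

Derivation:
z_0 = 0 + 0i, c = 0.9770 + -0.1410i
Iter 1: z = 0.9770 + -0.1410i, |z|^2 = 0.9744
Iter 2: z = 1.9116 + -0.4165i, |z|^2 = 3.8279
Iter 3: z = 4.4579 + -1.7335i, |z|^2 = 22.8779
Escaped at iteration 3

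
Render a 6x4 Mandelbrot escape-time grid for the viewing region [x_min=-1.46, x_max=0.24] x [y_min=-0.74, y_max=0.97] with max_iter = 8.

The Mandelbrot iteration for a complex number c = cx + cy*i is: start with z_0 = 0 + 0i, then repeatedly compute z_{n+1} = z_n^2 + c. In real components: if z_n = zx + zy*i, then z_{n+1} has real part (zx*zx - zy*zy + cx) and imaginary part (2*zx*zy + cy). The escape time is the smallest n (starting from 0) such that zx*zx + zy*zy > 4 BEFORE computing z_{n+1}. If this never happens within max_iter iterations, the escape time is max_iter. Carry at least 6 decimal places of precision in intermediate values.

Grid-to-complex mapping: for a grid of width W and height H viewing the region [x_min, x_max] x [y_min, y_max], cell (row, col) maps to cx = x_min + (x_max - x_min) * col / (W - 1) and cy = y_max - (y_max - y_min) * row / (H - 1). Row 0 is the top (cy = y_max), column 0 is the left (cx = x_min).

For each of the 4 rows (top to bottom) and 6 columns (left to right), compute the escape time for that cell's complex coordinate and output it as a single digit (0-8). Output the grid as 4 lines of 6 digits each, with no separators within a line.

Answer: 333484
478888
688888
334786

Derivation:
(row=0, col=0): c = -1.4600 + 0.9700i → escape time 3
(row=0, col=1): c = -1.1200 + 0.9700i → escape time 3
(row=0, col=2): c = -0.7800 + 0.9700i → escape time 3
(row=0, col=3): c = -0.4400 + 0.9700i → escape time 4
(row=0, col=4): c = -0.1000 + 0.9700i → escape time 8
(row=0, col=5): c = 0.2400 + 0.9700i → escape time 4
(row=1, col=0): c = -1.4600 + 0.4000i → escape time 4
(row=1, col=1): c = -1.1200 + 0.4000i → escape time 7
(row=1, col=2): c = -0.7800 + 0.4000i → escape time 8
(row=1, col=3): c = -0.4400 + 0.4000i → escape time 8
(row=1, col=4): c = -0.1000 + 0.4000i → escape time 8
(row=1, col=5): c = 0.2400 + 0.4000i → escape time 8
(row=2, col=0): c = -1.4600 + -0.1700i → escape time 6
(row=2, col=1): c = -1.1200 + -0.1700i → escape time 8
(row=2, col=2): c = -0.7800 + -0.1700i → escape time 8
(row=2, col=3): c = -0.4400 + -0.1700i → escape time 8
(row=2, col=4): c = -0.1000 + -0.1700i → escape time 8
(row=2, col=5): c = 0.2400 + -0.1700i → escape time 8
(row=3, col=0): c = -1.4600 + -0.7400i → escape time 3
(row=3, col=1): c = -1.1200 + -0.7400i → escape time 3
(row=3, col=2): c = -0.7800 + -0.7400i → escape time 4
(row=3, col=3): c = -0.4400 + -0.7400i → escape time 7
(row=3, col=4): c = -0.1000 + -0.7400i → escape time 8
(row=3, col=5): c = 0.2400 + -0.7400i → escape time 6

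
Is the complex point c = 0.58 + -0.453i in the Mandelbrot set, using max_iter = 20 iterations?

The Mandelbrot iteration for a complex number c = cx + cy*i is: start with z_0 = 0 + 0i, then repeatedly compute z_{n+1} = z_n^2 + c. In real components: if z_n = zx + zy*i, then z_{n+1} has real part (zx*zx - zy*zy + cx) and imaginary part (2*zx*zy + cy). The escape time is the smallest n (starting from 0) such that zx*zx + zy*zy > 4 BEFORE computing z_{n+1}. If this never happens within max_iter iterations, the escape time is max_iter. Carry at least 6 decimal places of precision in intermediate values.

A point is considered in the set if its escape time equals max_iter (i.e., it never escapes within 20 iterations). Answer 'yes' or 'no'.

z_0 = 0 + 0i, c = 0.5800 + -0.4530i
Iter 1: z = 0.5800 + -0.4530i, |z|^2 = 0.5416
Iter 2: z = 0.7112 + -0.9785i, |z|^2 = 1.4632
Iter 3: z = 0.1284 + -1.8448i, |z|^2 = 3.4197
Iter 4: z = -2.8067 + -0.9266i, |z|^2 = 8.7362
Escaped at iteration 4

Answer: no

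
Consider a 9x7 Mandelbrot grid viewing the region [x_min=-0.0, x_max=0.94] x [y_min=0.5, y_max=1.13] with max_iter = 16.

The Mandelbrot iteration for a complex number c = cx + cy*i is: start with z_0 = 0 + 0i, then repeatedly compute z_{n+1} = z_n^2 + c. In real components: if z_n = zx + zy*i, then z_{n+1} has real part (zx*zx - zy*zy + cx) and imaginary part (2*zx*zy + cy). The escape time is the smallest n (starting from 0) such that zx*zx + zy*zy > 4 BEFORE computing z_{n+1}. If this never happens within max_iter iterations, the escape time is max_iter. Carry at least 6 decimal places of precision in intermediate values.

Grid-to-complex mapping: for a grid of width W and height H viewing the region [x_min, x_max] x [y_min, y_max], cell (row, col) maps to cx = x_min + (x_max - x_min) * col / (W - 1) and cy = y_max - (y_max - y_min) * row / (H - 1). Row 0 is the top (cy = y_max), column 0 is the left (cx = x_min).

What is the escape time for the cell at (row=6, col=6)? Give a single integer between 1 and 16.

z_0 = 0 + 0i, c = 0.7050 + 0.5000i
Iter 1: z = 0.7050 + 0.5000i, |z|^2 = 0.7470
Iter 2: z = 0.9520 + 1.2050i, |z|^2 = 2.3584
Iter 3: z = 0.1593 + 2.7944i, |z|^2 = 7.8339
Escaped at iteration 3

Answer: 3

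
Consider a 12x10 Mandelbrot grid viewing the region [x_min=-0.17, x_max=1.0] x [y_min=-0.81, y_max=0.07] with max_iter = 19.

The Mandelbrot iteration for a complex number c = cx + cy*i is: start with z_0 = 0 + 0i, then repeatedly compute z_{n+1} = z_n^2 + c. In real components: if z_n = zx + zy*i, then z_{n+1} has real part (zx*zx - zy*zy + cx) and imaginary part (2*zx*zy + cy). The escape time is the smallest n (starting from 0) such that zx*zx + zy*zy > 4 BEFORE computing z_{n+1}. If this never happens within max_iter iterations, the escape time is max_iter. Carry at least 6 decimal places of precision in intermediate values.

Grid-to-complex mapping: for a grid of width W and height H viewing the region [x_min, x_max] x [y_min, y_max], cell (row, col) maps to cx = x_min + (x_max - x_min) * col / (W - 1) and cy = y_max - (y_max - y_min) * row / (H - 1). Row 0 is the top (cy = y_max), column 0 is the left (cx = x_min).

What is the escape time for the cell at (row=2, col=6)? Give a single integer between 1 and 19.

Answer: 5

Derivation:
z_0 = 0 + 0i, c = 0.4682 + -0.1256i
Iter 1: z = 0.4682 + -0.1256i, |z|^2 = 0.2350
Iter 2: z = 0.6716 + -0.2431i, |z|^2 = 0.5102
Iter 3: z = 0.8601 + -0.4521i, |z|^2 = 0.9442
Iter 4: z = 1.0036 + -0.9033i, |z|^2 = 1.8232
Iter 5: z = 0.6594 + -1.9387i, |z|^2 = 4.1934
Escaped at iteration 5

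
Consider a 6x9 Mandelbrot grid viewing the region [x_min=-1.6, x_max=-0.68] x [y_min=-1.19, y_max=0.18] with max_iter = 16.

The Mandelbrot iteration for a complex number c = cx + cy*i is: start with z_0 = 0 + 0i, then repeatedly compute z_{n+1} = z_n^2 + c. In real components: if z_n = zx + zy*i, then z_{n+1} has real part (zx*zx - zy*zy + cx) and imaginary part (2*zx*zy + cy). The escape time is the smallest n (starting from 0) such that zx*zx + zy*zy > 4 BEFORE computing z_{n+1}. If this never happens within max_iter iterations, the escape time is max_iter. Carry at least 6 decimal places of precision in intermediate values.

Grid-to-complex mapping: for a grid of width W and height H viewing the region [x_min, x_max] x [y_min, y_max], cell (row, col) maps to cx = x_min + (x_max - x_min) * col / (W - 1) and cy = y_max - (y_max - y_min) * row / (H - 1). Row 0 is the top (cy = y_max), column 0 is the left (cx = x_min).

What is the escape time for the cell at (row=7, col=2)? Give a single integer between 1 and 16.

Answer: 3

Derivation:
z_0 = 0 + 0i, c = -1.2320 + -1.0188i
Iter 1: z = -1.2320 + -1.0188i, |z|^2 = 2.5557
Iter 2: z = -0.7520 + 1.4915i, |z|^2 = 2.7900
Iter 3: z = -2.8909 + -3.2620i, |z|^2 = 18.9976
Escaped at iteration 3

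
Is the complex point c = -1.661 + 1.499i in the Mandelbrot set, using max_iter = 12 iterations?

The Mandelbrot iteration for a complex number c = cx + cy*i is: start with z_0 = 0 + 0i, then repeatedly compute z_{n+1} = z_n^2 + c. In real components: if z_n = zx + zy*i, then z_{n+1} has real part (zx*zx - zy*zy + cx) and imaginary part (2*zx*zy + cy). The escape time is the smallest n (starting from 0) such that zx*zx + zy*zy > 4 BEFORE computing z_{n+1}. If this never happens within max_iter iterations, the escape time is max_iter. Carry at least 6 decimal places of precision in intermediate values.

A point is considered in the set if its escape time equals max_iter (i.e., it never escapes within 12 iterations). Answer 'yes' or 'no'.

z_0 = 0 + 0i, c = -1.6610 + 1.4990i
Iter 1: z = -1.6610 + 1.4990i, |z|^2 = 5.0059
Escaped at iteration 1

Answer: no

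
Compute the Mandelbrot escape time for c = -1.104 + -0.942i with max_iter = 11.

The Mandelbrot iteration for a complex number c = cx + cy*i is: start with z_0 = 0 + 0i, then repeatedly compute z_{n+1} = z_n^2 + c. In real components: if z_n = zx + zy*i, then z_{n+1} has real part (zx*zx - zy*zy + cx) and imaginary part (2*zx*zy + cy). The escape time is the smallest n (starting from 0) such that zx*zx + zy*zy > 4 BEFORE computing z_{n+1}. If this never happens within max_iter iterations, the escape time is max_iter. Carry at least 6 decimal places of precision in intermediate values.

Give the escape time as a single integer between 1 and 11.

Answer: 3

Derivation:
z_0 = 0 + 0i, c = -1.1040 + -0.9420i
Iter 1: z = -1.1040 + -0.9420i, |z|^2 = 2.1062
Iter 2: z = -0.7725 + 1.1379i, |z|^2 = 1.8917
Iter 3: z = -1.8021 + -2.7002i, |z|^2 = 10.5386
Escaped at iteration 3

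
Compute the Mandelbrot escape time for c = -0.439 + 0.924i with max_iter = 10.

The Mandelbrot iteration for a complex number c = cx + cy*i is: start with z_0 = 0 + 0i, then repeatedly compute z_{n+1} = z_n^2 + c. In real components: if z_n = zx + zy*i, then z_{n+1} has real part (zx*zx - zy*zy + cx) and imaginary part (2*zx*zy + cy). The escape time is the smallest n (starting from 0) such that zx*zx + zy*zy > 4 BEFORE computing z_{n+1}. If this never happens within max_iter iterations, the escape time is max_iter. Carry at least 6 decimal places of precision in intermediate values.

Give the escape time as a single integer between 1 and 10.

Answer: 5

Derivation:
z_0 = 0 + 0i, c = -0.4390 + 0.9240i
Iter 1: z = -0.4390 + 0.9240i, |z|^2 = 1.0465
Iter 2: z = -1.1001 + 0.1127i, |z|^2 = 1.2228
Iter 3: z = 0.7584 + 0.6760i, |z|^2 = 1.0321
Iter 4: z = -0.3208 + 1.9494i, |z|^2 = 3.9029
Iter 5: z = -4.1361 + -0.3266i, |z|^2 = 17.2139
Escaped at iteration 5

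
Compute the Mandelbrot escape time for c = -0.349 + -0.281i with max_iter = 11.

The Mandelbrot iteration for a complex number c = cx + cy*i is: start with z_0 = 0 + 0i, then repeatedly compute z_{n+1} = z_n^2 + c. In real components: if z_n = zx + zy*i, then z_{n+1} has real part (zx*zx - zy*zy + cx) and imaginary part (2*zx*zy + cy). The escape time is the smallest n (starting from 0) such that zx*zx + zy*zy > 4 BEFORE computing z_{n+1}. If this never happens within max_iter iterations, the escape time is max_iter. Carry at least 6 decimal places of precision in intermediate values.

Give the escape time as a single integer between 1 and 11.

Answer: 11

Derivation:
z_0 = 0 + 0i, c = -0.3490 + -0.2810i
Iter 1: z = -0.3490 + -0.2810i, |z|^2 = 0.2008
Iter 2: z = -0.3062 + -0.0849i, |z|^2 = 0.1009
Iter 3: z = -0.2625 + -0.2290i, |z|^2 = 0.1213
Iter 4: z = -0.3326 + -0.1608i, |z|^2 = 0.1364
Iter 5: z = -0.2642 + -0.1741i, |z|^2 = 0.1001
Iter 6: z = -0.3095 + -0.1890i, |z|^2 = 0.1315
Iter 7: z = -0.2890 + -0.1640i, |z|^2 = 0.1104
Iter 8: z = -0.2924 + -0.1862i, |z|^2 = 0.1202
Iter 9: z = -0.2982 + -0.1721i, |z|^2 = 0.1185
Iter 10: z = -0.2897 + -0.1784i, |z|^2 = 0.1157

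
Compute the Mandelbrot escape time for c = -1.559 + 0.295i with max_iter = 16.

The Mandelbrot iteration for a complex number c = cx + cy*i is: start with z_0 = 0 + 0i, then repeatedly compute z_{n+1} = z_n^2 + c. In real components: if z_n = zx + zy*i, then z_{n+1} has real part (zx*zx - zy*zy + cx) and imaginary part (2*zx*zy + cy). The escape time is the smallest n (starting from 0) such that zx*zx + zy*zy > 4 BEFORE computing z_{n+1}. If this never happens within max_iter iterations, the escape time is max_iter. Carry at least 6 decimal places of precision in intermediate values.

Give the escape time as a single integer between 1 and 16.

Answer: 4

Derivation:
z_0 = 0 + 0i, c = -1.5590 + 0.2950i
Iter 1: z = -1.5590 + 0.2950i, |z|^2 = 2.5175
Iter 2: z = 0.7845 + -0.6248i, |z|^2 = 1.0058
Iter 3: z = -1.3340 + -0.6853i, |z|^2 = 2.2492
Iter 4: z = -0.2490 + 2.1233i, |z|^2 = 4.5705
Escaped at iteration 4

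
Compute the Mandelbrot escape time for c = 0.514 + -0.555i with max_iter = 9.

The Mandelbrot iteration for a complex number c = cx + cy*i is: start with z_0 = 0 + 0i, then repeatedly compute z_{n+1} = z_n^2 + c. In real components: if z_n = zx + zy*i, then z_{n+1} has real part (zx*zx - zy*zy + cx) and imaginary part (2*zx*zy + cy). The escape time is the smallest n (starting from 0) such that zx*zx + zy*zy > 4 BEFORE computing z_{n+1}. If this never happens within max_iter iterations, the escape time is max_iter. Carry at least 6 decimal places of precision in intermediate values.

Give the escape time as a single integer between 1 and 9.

Answer: 4

Derivation:
z_0 = 0 + 0i, c = 0.5140 + -0.5550i
Iter 1: z = 0.5140 + -0.5550i, |z|^2 = 0.5722
Iter 2: z = 0.4702 + -1.1255i, |z|^2 = 1.4879
Iter 3: z = -0.5318 + -1.6134i, |z|^2 = 2.8858
Iter 4: z = -1.8062 + 1.1609i, |z|^2 = 4.6103
Escaped at iteration 4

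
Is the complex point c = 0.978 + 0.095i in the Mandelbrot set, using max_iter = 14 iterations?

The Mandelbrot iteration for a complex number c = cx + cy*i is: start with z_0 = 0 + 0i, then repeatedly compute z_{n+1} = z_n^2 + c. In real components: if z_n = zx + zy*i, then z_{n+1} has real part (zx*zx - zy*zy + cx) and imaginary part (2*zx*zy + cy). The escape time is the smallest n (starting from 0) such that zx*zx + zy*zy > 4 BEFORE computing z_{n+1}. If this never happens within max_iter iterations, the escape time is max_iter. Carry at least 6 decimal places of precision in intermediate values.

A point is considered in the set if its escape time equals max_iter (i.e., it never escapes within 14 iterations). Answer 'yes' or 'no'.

Answer: no

Derivation:
z_0 = 0 + 0i, c = 0.9780 + 0.0950i
Iter 1: z = 0.9780 + 0.0950i, |z|^2 = 0.9655
Iter 2: z = 1.9255 + 0.2808i, |z|^2 = 3.7863
Iter 3: z = 4.6065 + 1.1764i, |z|^2 = 22.6041
Escaped at iteration 3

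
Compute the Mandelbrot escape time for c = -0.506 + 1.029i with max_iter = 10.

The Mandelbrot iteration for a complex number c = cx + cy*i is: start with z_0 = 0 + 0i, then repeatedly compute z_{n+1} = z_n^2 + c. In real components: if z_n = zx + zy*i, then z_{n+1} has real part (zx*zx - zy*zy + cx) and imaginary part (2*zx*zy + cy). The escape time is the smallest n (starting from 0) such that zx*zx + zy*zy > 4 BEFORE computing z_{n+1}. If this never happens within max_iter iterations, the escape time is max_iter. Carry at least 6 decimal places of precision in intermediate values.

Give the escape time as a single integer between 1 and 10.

Answer: 4

Derivation:
z_0 = 0 + 0i, c = -0.5060 + 1.0290i
Iter 1: z = -0.5060 + 1.0290i, |z|^2 = 1.3149
Iter 2: z = -1.3088 + -0.0123i, |z|^2 = 1.7131
Iter 3: z = 1.2068 + 1.0613i, |z|^2 = 2.5828
Iter 4: z = -0.1760 + 3.5906i, |z|^2 = 12.9237
Escaped at iteration 4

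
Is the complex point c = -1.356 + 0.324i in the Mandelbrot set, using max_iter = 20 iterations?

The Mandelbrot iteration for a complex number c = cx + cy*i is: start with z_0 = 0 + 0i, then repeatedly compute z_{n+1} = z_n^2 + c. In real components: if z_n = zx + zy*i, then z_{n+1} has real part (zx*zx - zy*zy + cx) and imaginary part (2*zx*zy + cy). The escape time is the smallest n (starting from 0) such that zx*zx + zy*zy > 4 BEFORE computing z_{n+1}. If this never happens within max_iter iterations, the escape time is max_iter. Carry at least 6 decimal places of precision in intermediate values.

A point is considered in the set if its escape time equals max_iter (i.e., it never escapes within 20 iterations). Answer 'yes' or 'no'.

z_0 = 0 + 0i, c = -1.3560 + 0.3240i
Iter 1: z = -1.3560 + 0.3240i, |z|^2 = 1.9437
Iter 2: z = 0.3778 + -0.5547i, |z|^2 = 0.4504
Iter 3: z = -1.5210 + -0.0951i, |z|^2 = 2.3224
Iter 4: z = 0.9483 + 0.6132i, |z|^2 = 1.2754
Iter 5: z = -0.8327 + 1.4871i, |z|^2 = 2.9048
Iter 6: z = -2.8740 + -2.1526i, |z|^2 = 12.8935
Escaped at iteration 6

Answer: no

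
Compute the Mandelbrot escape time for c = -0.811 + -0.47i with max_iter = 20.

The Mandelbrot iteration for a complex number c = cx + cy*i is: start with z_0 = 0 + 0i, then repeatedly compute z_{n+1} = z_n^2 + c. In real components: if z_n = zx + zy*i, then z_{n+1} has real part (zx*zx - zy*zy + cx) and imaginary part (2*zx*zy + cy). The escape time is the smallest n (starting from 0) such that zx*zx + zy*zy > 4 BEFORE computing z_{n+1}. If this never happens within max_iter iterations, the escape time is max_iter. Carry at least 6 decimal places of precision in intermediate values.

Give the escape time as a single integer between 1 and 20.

Answer: 6

Derivation:
z_0 = 0 + 0i, c = -0.8110 + -0.4700i
Iter 1: z = -0.8110 + -0.4700i, |z|^2 = 0.8786
Iter 2: z = -0.3742 + 0.2923i, |z|^2 = 0.2255
Iter 3: z = -0.7565 + -0.6888i, |z|^2 = 1.0466
Iter 4: z = -0.7132 + 0.5721i, |z|^2 = 0.8359
Iter 5: z = -0.6296 + -1.2860i, |z|^2 = 2.0501
Iter 6: z = -2.0683 + 1.1493i, |z|^2 = 5.5987
Escaped at iteration 6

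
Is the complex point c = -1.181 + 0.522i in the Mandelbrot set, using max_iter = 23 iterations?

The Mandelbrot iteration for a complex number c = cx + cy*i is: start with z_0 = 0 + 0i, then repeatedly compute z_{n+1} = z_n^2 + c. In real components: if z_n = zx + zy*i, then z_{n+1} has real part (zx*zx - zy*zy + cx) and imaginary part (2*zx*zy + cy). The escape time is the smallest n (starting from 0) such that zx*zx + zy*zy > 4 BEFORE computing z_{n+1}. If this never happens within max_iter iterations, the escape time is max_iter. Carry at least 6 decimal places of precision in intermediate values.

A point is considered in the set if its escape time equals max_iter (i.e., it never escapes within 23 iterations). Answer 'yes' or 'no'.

Answer: no

Derivation:
z_0 = 0 + 0i, c = -1.1810 + 0.5220i
Iter 1: z = -1.1810 + 0.5220i, |z|^2 = 1.6672
Iter 2: z = -0.0587 + -0.7110i, |z|^2 = 0.5089
Iter 3: z = -1.6830 + 0.6055i, |z|^2 = 3.1992
Iter 4: z = 1.2849 + -1.5161i, |z|^2 = 3.9497
Iter 5: z = -1.8286 + -3.3743i, |z|^2 = 14.7296
Escaped at iteration 5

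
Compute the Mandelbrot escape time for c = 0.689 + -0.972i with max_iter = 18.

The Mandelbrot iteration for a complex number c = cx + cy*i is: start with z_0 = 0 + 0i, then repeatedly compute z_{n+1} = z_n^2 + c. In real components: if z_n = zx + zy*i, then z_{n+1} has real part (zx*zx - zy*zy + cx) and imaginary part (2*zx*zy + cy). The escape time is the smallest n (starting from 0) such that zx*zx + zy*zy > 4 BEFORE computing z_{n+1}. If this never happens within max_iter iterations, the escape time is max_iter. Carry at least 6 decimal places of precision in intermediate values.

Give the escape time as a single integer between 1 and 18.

Answer: 2

Derivation:
z_0 = 0 + 0i, c = 0.6890 + -0.9720i
Iter 1: z = 0.6890 + -0.9720i, |z|^2 = 1.4195
Iter 2: z = 0.2189 + -2.3114i, |z|^2 = 5.3906
Escaped at iteration 2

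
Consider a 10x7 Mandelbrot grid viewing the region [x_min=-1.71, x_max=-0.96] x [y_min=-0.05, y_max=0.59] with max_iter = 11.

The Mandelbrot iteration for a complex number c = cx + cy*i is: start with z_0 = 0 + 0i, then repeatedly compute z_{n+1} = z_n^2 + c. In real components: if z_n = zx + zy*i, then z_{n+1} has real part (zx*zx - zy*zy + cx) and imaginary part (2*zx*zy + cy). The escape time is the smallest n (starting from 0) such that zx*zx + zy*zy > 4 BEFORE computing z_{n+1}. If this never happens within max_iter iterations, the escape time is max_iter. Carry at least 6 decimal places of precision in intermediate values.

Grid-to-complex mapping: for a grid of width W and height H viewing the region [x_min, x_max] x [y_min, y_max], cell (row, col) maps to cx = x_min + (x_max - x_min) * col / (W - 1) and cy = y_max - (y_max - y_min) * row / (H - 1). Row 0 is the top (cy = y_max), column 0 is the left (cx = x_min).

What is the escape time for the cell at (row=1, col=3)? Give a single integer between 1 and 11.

z_0 = 0 + 0i, c = -1.4600 + 0.4833i
Iter 1: z = -1.4600 + 0.4833i, |z|^2 = 2.3652
Iter 2: z = 0.4380 + -0.9280i, |z|^2 = 1.0530
Iter 3: z = -2.1293 + -0.3296i, |z|^2 = 4.6427
Escaped at iteration 3

Answer: 3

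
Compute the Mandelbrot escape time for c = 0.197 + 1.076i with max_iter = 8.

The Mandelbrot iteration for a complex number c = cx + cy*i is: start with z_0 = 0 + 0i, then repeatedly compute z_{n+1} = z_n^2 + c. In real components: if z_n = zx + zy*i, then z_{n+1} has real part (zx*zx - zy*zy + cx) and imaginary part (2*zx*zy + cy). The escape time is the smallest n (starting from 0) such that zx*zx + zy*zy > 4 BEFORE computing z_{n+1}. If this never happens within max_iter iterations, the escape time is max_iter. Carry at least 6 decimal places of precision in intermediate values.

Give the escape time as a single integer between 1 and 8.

z_0 = 0 + 0i, c = 0.1970 + 1.0760i
Iter 1: z = 0.1970 + 1.0760i, |z|^2 = 1.1966
Iter 2: z = -0.9220 + 1.4999i, |z|^2 = 3.0999
Iter 3: z = -1.2028 + -1.6898i, |z|^2 = 4.3022
Escaped at iteration 3

Answer: 3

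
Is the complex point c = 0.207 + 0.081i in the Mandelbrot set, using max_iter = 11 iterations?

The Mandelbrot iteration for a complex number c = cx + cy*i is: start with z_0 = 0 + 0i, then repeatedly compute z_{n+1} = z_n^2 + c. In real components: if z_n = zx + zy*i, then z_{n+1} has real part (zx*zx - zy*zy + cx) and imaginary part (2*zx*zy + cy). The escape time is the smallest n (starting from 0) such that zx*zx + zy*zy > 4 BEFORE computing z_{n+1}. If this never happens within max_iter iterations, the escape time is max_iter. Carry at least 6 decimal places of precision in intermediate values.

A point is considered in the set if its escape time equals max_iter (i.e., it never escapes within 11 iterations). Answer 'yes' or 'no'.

Answer: yes

Derivation:
z_0 = 0 + 0i, c = 0.2070 + 0.0810i
Iter 1: z = 0.2070 + 0.0810i, |z|^2 = 0.0494
Iter 2: z = 0.2433 + 0.1145i, |z|^2 = 0.0723
Iter 3: z = 0.2531 + 0.1367i, |z|^2 = 0.0827
Iter 4: z = 0.2523 + 0.1502i, |z|^2 = 0.0862
Iter 5: z = 0.2481 + 0.1568i, |z|^2 = 0.0862
Iter 6: z = 0.2440 + 0.1588i, |z|^2 = 0.0847
Iter 7: z = 0.2413 + 0.1585i, |z|^2 = 0.0833
Iter 8: z = 0.2401 + 0.1575i, |z|^2 = 0.0825
Iter 9: z = 0.2398 + 0.1566i, |z|^2 = 0.0821
Iter 10: z = 0.2400 + 0.1561i, |z|^2 = 0.0820
Did not escape in 11 iterations → in set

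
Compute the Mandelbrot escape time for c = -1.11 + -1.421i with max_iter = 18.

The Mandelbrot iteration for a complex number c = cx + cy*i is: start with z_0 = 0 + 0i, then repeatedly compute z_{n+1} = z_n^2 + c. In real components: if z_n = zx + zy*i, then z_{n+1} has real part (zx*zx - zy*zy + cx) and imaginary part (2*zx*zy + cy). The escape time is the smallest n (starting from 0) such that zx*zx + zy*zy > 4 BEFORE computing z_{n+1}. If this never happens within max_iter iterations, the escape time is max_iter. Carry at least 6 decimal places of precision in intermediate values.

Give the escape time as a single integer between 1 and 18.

z_0 = 0 + 0i, c = -1.1100 + -1.4210i
Iter 1: z = -1.1100 + -1.4210i, |z|^2 = 3.2513
Iter 2: z = -1.8971 + 1.7336i, |z|^2 = 6.6046
Escaped at iteration 2

Answer: 2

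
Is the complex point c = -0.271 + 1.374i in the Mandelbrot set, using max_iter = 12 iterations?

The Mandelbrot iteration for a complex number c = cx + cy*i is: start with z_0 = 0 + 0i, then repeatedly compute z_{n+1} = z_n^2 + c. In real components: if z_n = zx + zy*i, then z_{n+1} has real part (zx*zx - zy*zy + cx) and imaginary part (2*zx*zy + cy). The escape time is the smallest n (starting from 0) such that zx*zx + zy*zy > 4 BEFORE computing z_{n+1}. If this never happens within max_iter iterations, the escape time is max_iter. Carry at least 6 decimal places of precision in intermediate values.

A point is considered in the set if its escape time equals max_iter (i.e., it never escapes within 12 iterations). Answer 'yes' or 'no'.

Answer: no

Derivation:
z_0 = 0 + 0i, c = -0.2710 + 1.3740i
Iter 1: z = -0.2710 + 1.3740i, |z|^2 = 1.9613
Iter 2: z = -2.0854 + 0.6293i, |z|^2 = 4.7450
Escaped at iteration 2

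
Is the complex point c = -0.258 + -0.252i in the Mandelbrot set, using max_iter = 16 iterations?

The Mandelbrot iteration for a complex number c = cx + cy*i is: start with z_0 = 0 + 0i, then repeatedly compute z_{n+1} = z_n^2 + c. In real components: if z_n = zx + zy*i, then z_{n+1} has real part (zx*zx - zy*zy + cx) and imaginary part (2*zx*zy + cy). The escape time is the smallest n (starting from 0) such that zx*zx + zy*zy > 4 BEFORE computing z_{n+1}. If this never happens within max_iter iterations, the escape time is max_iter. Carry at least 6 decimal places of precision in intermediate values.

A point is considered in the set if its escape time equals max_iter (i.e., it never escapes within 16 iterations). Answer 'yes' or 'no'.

Answer: yes

Derivation:
z_0 = 0 + 0i, c = -0.2580 + -0.2520i
Iter 1: z = -0.2580 + -0.2520i, |z|^2 = 0.1301
Iter 2: z = -0.2549 + -0.1220i, |z|^2 = 0.0799
Iter 3: z = -0.2079 + -0.1898i, |z|^2 = 0.0792
Iter 4: z = -0.2508 + -0.1731i, |z|^2 = 0.0929
Iter 5: z = -0.2251 + -0.1652i, |z|^2 = 0.0779
Iter 6: z = -0.2346 + -0.1777i, |z|^2 = 0.0866
Iter 7: z = -0.2345 + -0.1686i, |z|^2 = 0.0834
Iter 8: z = -0.2314 + -0.1729i, |z|^2 = 0.0835
Iter 9: z = -0.2343 + -0.1720i, |z|^2 = 0.0845
Iter 10: z = -0.2327 + -0.1714i, |z|^2 = 0.0835
Iter 11: z = -0.2332 + -0.1722i, |z|^2 = 0.0841
Iter 12: z = -0.2333 + -0.1716i, |z|^2 = 0.0839
Iter 13: z = -0.2331 + -0.1719i, |z|^2 = 0.0839
Iter 14: z = -0.2332 + -0.1719i, |z|^2 = 0.0839
Iter 15: z = -0.2331 + -0.1718i, |z|^2 = 0.0839
Did not escape in 16 iterations → in set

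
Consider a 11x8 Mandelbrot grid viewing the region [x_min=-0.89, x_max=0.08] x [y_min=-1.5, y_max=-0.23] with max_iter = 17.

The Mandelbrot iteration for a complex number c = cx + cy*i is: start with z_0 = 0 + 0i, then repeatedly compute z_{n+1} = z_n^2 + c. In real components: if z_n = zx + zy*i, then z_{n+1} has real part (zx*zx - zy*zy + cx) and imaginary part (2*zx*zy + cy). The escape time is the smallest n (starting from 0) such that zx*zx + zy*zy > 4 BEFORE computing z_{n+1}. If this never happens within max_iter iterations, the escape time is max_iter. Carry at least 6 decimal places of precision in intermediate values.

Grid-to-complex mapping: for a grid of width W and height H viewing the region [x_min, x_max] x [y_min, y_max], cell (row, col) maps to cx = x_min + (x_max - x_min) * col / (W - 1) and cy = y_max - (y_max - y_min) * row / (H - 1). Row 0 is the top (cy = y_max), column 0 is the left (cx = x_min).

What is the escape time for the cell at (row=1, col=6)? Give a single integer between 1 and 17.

z_0 = 0 + 0i, c = -0.3080 + -0.4114i
Iter 1: z = -0.3080 + -0.4114i, |z|^2 = 0.2641
Iter 2: z = -0.3824 + -0.1580i, |z|^2 = 0.1712
Iter 3: z = -0.1867 + -0.2906i, |z|^2 = 0.1193
Iter 4: z = -0.3576 + -0.3029i, |z|^2 = 0.2196
Iter 5: z = -0.2719 + -0.1948i, |z|^2 = 0.1119
Iter 6: z = -0.2720 + -0.3055i, |z|^2 = 0.1673
Iter 7: z = -0.3273 + -0.2452i, |z|^2 = 0.1673
Iter 8: z = -0.2610 + -0.2509i, |z|^2 = 0.1311
Iter 9: z = -0.3028 + -0.2805i, |z|^2 = 0.1704
Iter 10: z = -0.2950 + -0.2416i, |z|^2 = 0.1453
Iter 11: z = -0.2794 + -0.2689i, |z|^2 = 0.1504
Iter 12: z = -0.3023 + -0.2612i, |z|^2 = 0.1596
Iter 13: z = -0.2848 + -0.2535i, |z|^2 = 0.1454
Iter 14: z = -0.2911 + -0.2670i, |z|^2 = 0.1561
Iter 15: z = -0.2945 + -0.2560i, |z|^2 = 0.1523
Iter 16: z = -0.2868 + -0.2607i, |z|^2 = 0.1502

Answer: 17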